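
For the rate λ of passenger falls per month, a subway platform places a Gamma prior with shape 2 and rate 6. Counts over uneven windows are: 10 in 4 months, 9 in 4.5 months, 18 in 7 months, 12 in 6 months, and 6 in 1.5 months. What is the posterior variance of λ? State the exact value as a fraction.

57/841

Total count: 10 + 9 + 18 + 12 + 6 = 55.
Total exposure: 4 + 4.5 + 7 + 6 + 1.5 = 23 months.
Conjugate update: add total count to the shape and total exposure to the rate, giving Gamma(57, 29).
Posterior variance = α'/β'² = 57/841.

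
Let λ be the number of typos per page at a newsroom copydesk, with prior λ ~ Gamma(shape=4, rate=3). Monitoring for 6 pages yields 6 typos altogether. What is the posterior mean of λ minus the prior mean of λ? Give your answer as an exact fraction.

-2/9

Total count 6 over total exposure 6 pages.
Posterior: α' = 4 + 6 = 10, β' = 3 + 6 = 9.
Posterior mean = 10/9 = 10/9; prior mean = 4/3 = 4/3. Difference = 10/9 − 4/3 = -2/9.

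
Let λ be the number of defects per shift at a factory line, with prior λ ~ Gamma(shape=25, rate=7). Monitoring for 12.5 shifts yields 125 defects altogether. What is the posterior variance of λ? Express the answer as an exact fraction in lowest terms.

200/507

Total count 125 over total exposure 12.5 shifts.
Gamma(α, β) with Poisson data over total exposure Σt gives posterior Gamma(α+Σx, β+Σt) = Gamma(150, 39/2).
Posterior variance = α'/β'² = 150/(1521/4) = 200/507.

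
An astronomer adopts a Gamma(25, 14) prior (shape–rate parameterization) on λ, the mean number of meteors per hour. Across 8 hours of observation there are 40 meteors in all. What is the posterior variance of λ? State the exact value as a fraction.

Total count 40 over total exposure 8 hours.
By Gamma–Poisson conjugacy, the posterior is Gamma(α + Σx, β + Σt) = Gamma(25 + 40, 14 + 8) = Gamma(65, 22).
Posterior variance = α'/β'² = 65/484.

65/484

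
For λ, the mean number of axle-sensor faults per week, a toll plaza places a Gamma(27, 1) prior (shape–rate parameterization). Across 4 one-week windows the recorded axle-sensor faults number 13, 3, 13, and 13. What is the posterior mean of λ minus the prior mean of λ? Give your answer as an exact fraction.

Total count: 13 + 3 + 13 + 13 = 42.
Total exposure: 4 weeks.
Conjugate update: add total count to the shape and total exposure to the rate, giving Gamma(69, 5).
Posterior mean = 69/5 = 69/5; prior mean = 27/1 = 27. Difference = 69/5 − 27 = -66/5.

-66/5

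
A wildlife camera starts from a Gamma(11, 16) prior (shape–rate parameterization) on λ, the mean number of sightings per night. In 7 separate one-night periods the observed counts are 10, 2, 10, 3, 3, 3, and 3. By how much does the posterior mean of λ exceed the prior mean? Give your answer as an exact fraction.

Total count: 10 + 2 + 10 + 3 + 3 + 3 + 3 = 34.
Total exposure: 7 nights.
By Gamma–Poisson conjugacy, the posterior is Gamma(α + Σx, β + Σt) = Gamma(11 + 34, 16 + 7) = Gamma(45, 23).
Posterior mean = 45/23 = 45/23; prior mean = 11/16 = 11/16. Difference = 45/23 − 11/16 = 467/368.

467/368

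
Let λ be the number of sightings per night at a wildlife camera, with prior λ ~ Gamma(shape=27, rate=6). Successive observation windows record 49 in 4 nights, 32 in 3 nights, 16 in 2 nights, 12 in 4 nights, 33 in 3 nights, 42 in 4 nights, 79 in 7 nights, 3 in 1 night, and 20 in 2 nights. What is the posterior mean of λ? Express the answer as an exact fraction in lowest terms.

313/36

Total count: 49 + 32 + 16 + 12 + 33 + 42 + 79 + 3 + 20 = 286.
Total exposure: 4 + 3 + 2 + 4 + 3 + 4 + 7 + 1 + 2 = 30 nights.
By Gamma–Poisson conjugacy, the posterior is Gamma(α + Σx, β + Σt) = Gamma(27 + 286, 6 + 30) = Gamma(313, 36).
Posterior mean = α'/β' = 313/36.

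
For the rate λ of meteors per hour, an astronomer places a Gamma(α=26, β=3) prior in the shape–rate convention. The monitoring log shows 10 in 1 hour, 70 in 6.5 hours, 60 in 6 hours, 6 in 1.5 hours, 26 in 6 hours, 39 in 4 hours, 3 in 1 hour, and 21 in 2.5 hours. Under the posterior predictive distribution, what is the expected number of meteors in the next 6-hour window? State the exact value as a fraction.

Total count: 10 + 70 + 60 + 6 + 26 + 39 + 3 + 21 = 235.
Total exposure: 1 + 6.5 + 6 + 1.5 + 6 + 4 + 1 + 2.5 = 28.5 hours.
Conjugate update: add total count to the shape and total exposure to the rate, giving Gamma(261, 63/2).
Predictive mean over a 6-hour window = T·E[λ|data] = 6·261/(63/2) = 348/7.

348/7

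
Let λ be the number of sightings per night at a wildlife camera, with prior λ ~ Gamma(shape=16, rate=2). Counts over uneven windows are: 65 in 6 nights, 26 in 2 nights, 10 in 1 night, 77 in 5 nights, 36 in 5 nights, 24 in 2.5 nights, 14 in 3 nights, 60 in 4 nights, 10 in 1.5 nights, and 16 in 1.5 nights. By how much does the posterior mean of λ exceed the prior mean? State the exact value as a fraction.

Total count: 65 + 26 + 10 + 77 + 36 + 24 + 14 + 60 + 10 + 16 = 338.
Total exposure: 6 + 2 + 1 + 5 + 5 + 2.5 + 3 + 4 + 1.5 + 1.5 = 31.5 nights.
Conjugate update: add total count to the shape and total exposure to the rate, giving Gamma(354, 67/2).
Posterior mean = 354/(67/2) = 708/67; prior mean = 16/2 = 8. Difference = 708/67 − 8 = 172/67.

172/67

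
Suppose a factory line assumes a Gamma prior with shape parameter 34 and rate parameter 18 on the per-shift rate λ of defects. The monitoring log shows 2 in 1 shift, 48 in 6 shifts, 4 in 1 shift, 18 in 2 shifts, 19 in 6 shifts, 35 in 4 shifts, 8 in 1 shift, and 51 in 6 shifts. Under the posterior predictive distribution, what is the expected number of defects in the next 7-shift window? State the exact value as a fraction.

511/15

Total count: 2 + 48 + 4 + 18 + 19 + 35 + 8 + 51 = 185.
Total exposure: 1 + 6 + 1 + 2 + 6 + 4 + 1 + 6 = 27 shifts.
Posterior: α' = 34 + 185 = 219, β' = 18 + 27 = 45.
Predictive mean over a 7-shift window = T·E[λ|data] = 7·219/45 = 511/15.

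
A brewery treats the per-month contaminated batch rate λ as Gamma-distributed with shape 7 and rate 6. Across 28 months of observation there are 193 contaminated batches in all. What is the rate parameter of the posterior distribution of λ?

Total count 193 over total exposure 28 months.
The Gamma prior is conjugate for the Poisson rate, so λ | data ~ Gamma(7+193, 6+28) = Gamma(200, 34).

34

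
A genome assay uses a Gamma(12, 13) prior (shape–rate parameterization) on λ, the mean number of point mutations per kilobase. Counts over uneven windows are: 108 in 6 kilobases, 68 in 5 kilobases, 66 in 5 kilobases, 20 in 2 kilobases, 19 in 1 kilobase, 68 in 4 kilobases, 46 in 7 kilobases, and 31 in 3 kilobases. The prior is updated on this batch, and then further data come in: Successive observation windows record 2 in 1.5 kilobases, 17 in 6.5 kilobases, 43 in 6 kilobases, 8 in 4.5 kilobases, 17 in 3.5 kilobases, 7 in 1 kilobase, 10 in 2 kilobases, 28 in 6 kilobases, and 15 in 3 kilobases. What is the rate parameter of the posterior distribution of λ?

Total count: 108 + 68 + 66 + 20 + 19 + 68 + 46 + 31 = 426.
Total exposure: 6 + 5 + 5 + 2 + 1 + 4 + 7 + 3 = 33 kilobases.
After the first batch: Gamma(12 + 426, 13 + 33) = Gamma(438, 46).
Total count: 2 + 17 + 43 + 8 + 17 + 7 + 10 + 28 + 15 = 147.
Total exposure: 1.5 + 6.5 + 6 + 4.5 + 3.5 + 1 + 2 + 6 + 3 = 34 kilobases.
After the second batch: Gamma(438 + 147, 46 + 34) = Gamma(585, 80).

80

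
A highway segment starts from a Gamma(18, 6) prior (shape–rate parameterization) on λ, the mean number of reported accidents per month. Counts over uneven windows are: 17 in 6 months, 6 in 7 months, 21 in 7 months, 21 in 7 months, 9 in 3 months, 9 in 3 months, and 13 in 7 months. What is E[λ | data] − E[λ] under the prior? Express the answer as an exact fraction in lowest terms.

Total count: 17 + 6 + 21 + 21 + 9 + 9 + 13 = 96.
Total exposure: 6 + 7 + 7 + 7 + 3 + 3 + 7 = 40 months.
Posterior: α' = 18 + 96 = 114, β' = 6 + 40 = 46.
Posterior mean = 114/46 = 57/23; prior mean = 18/6 = 3. Difference = 57/23 − 3 = -12/23.

-12/23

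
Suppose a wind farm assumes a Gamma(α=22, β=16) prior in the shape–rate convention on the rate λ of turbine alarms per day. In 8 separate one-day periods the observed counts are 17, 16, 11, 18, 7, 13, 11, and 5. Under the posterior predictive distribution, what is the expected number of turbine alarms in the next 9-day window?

45

Total count: 17 + 16 + 11 + 18 + 7 + 13 + 11 + 5 = 98.
Total exposure: 8 days.
The Gamma prior is conjugate for the Poisson rate, so λ | data ~ Gamma(22+98, 16+8) = Gamma(120, 24).
Predictive mean over a 9-day window = T·E[λ|data] = 9·120/24 = 45.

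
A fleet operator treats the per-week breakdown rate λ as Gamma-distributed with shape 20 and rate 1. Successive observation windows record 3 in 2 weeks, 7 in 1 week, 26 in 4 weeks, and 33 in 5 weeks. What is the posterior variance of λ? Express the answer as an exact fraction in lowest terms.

Total count: 3 + 7 + 26 + 33 = 69.
Total exposure: 2 + 1 + 4 + 5 = 12 weeks.
Conjugate update: add total count to the shape and total exposure to the rate, giving Gamma(89, 13).
Posterior variance = α'/β'² = 89/169.

89/169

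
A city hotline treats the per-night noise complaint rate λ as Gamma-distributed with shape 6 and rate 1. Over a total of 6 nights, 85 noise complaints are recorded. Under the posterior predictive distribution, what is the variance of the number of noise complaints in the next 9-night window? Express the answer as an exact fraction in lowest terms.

Total count 85 over total exposure 6 nights.
Gamma(α, β) with Poisson data over total exposure Σt gives posterior Gamma(α+Σx, β+Σt) = Gamma(91, 7).
The posterior predictive for a window of length T is Negative Binomial with variance T·α'·(β'+T)/β'² = 9·91·16/49 = 1872/7.

1872/7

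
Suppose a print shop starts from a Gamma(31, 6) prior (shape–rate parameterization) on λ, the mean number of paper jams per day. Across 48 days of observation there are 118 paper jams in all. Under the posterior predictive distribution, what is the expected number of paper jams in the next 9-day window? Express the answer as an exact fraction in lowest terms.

Total count 118 over total exposure 48 days.
By Gamma–Poisson conjugacy, the posterior is Gamma(α + Σx, β + Σt) = Gamma(31 + 118, 6 + 48) = Gamma(149, 54).
Predictive mean over a 9-day window = T·E[λ|data] = 9·149/54 = 149/6.

149/6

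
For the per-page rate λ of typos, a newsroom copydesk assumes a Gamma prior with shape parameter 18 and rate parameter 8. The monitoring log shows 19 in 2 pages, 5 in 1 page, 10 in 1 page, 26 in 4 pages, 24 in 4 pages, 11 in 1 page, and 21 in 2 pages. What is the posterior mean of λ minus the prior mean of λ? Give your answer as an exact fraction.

329/92

Total count: 19 + 5 + 10 + 26 + 24 + 11 + 21 = 116.
Total exposure: 2 + 1 + 1 + 4 + 4 + 1 + 2 = 15 pages.
The Gamma prior is conjugate for the Poisson rate, so λ | data ~ Gamma(18+116, 8+15) = Gamma(134, 23).
Posterior mean = 134/23 = 134/23; prior mean = 18/8 = 9/4. Difference = 134/23 − 9/4 = 329/92.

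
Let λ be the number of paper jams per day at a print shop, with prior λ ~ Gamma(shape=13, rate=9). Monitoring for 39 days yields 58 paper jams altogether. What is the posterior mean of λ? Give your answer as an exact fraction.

71/48

Total count 58 over total exposure 39 days.
Gamma(α, β) with Poisson data over total exposure Σt gives posterior Gamma(α+Σx, β+Σt) = Gamma(71, 48).
Posterior mean = α'/β' = 71/48.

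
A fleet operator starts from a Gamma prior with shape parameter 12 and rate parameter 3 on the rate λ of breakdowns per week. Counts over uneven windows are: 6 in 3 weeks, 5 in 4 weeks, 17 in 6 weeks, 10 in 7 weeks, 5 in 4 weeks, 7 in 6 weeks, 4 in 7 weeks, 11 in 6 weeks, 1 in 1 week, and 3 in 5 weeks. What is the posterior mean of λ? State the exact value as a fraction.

Total count: 6 + 5 + 17 + 10 + 5 + 7 + 4 + 11 + 1 + 3 = 69.
Total exposure: 3 + 4 + 6 + 7 + 4 + 6 + 7 + 6 + 1 + 5 = 49 weeks.
By Gamma–Poisson conjugacy, the posterior is Gamma(α + Σx, β + Σt) = Gamma(12 + 69, 3 + 49) = Gamma(81, 52).
Posterior mean = α'/β' = 81/52.

81/52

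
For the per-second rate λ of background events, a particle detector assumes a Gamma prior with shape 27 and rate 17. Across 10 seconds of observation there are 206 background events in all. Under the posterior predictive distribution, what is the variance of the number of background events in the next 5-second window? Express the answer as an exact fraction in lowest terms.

37280/729

Total count 206 over total exposure 10 seconds.
Posterior: α' = 27 + 206 = 233, β' = 17 + 10 = 27.
The posterior predictive for a window of length T is Negative Binomial with variance T·α'·(β'+T)/β'² = 5·233·32/729 = 37280/729.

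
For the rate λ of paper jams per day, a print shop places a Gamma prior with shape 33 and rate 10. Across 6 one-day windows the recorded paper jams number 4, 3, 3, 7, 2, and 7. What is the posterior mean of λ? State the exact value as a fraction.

59/16

Total count: 4 + 3 + 3 + 7 + 2 + 7 = 26.
Total exposure: 6 days.
Conjugate update: add total count to the shape and total exposure to the rate, giving Gamma(59, 16).
Posterior mean = α'/β' = 59/16.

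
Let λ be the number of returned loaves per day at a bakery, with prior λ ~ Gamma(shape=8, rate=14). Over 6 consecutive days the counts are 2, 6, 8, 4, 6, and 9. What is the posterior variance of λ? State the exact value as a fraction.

Total count: 2 + 6 + 8 + 4 + 6 + 9 = 35.
Total exposure: 6 days.
By Gamma–Poisson conjugacy, the posterior is Gamma(α + Σx, β + Σt) = Gamma(8 + 35, 14 + 6) = Gamma(43, 20).
Posterior variance = α'/β'² = 43/400.

43/400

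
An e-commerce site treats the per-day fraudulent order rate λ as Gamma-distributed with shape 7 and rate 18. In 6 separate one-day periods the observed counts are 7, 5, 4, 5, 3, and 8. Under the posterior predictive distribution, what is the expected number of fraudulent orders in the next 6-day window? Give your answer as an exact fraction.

39/4

Total count: 7 + 5 + 4 + 5 + 3 + 8 = 32.
Total exposure: 6 days.
The Gamma prior is conjugate for the Poisson rate, so λ | data ~ Gamma(7+32, 18+6) = Gamma(39, 24).
Predictive mean over a 6-day window = T·E[λ|data] = 6·39/24 = 39/4.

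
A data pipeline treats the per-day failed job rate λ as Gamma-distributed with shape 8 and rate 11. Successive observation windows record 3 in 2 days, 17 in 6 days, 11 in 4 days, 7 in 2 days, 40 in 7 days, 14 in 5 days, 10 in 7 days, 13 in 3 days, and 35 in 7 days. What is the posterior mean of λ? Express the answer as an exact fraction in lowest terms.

79/27

Total count: 3 + 17 + 11 + 7 + 40 + 14 + 10 + 13 + 35 = 150.
Total exposure: 2 + 6 + 4 + 2 + 7 + 5 + 7 + 3 + 7 = 43 days.
By Gamma–Poisson conjugacy, the posterior is Gamma(α + Σx, β + Σt) = Gamma(8 + 150, 11 + 43) = Gamma(158, 54).
Posterior mean = α'/β' = 158/54 = 79/27.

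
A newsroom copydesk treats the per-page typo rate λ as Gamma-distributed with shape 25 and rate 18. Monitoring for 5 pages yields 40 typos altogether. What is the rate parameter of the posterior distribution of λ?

Total count 40 over total exposure 5 pages.
Conjugate update: add total count to the shape and total exposure to the rate, giving Gamma(65, 23).

23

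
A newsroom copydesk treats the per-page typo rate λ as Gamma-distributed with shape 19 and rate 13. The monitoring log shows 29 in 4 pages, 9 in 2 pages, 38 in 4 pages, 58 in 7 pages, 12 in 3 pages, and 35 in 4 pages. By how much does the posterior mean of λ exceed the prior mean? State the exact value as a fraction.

1897/481

Total count: 29 + 9 + 38 + 58 + 12 + 35 = 181.
Total exposure: 4 + 2 + 4 + 7 + 3 + 4 = 24 pages.
Posterior: α' = 19 + 181 = 200, β' = 13 + 24 = 37.
Posterior mean = 200/37 = 200/37; prior mean = 19/13 = 19/13. Difference = 200/37 − 19/13 = 1897/481.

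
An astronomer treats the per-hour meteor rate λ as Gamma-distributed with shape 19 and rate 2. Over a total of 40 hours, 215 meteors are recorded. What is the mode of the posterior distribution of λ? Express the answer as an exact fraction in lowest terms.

Total count 215 over total exposure 40 hours.
Conjugate update: add total count to the shape and total exposure to the rate, giving Gamma(234, 42).
Posterior mode = (α'−1)/β' = 233/42.

233/42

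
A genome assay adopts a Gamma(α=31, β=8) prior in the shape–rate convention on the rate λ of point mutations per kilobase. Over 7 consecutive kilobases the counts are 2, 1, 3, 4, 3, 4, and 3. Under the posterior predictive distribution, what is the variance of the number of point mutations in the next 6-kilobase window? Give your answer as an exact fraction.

714/25

Total count: 2 + 1 + 3 + 4 + 3 + 4 + 3 = 20.
Total exposure: 7 kilobases.
Conjugate update: add total count to the shape and total exposure to the rate, giving Gamma(51, 15).
The posterior predictive for a window of length T is Negative Binomial with variance T·α'·(β'+T)/β'² = 6·51·21/225 = 714/25.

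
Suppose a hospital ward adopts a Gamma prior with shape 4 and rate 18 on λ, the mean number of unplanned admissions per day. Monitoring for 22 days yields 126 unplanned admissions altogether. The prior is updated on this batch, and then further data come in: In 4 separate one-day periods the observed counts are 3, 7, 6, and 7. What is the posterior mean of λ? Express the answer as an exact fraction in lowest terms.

Total count 126 over total exposure 22 days.
After the first batch: Gamma(4 + 126, 18 + 22) = Gamma(130, 40).
Total count: 3 + 7 + 6 + 7 = 23.
Total exposure: 4 days.
After the second batch: Gamma(130 + 23, 40 + 4) = Gamma(153, 44).
Posterior mean = α'/β' = 153/44.

153/44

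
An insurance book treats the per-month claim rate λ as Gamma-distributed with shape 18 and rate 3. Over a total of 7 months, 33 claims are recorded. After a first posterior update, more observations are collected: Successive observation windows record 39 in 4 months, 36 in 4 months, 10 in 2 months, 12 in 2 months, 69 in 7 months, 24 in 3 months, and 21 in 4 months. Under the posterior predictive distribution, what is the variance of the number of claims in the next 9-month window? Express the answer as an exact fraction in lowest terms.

655/8

Total count 33 over total exposure 7 months.
After the first batch: Gamma(18 + 33, 3 + 7) = Gamma(51, 10).
Total count: 39 + 36 + 10 + 12 + 69 + 24 + 21 = 211.
Total exposure: 4 + 4 + 2 + 2 + 7 + 3 + 4 = 26 months.
After the second batch: Gamma(51 + 211, 10 + 26) = Gamma(262, 36).
The posterior predictive for a window of length T is Negative Binomial with variance T·α'·(β'+T)/β'² = 9·262·45/1296 = 655/8.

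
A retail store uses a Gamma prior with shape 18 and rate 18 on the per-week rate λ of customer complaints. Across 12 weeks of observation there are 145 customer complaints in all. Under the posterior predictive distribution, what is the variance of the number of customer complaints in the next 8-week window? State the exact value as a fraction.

Total count 145 over total exposure 12 weeks.
Gamma(α, β) with Poisson data over total exposure Σt gives posterior Gamma(α+Σx, β+Σt) = Gamma(163, 30).
The posterior predictive for a window of length T is Negative Binomial with variance T·α'·(β'+T)/β'² = 8·163·38/900 = 12388/225.

12388/225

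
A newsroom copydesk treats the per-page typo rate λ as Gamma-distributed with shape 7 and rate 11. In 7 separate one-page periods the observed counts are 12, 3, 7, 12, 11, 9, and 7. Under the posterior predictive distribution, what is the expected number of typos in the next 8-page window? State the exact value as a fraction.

Total count: 12 + 3 + 7 + 12 + 11 + 9 + 7 = 61.
Total exposure: 7 pages.
Posterior: α' = 7 + 61 = 68, β' = 11 + 7 = 18.
Predictive mean over an 8-page window = T·E[λ|data] = 8·68/18 = 272/9.

272/9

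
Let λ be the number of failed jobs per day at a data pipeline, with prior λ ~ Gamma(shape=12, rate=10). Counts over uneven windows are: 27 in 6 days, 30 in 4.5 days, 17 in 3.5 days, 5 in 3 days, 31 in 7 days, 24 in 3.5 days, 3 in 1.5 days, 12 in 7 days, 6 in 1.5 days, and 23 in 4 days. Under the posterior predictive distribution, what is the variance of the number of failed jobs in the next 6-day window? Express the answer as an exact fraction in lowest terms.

Total count: 27 + 30 + 17 + 5 + 31 + 24 + 3 + 12 + 6 + 23 = 178.
Total exposure: 6 + 4.5 + 3.5 + 3 + 7 + 3.5 + 1.5 + 7 + 1.5 + 4 = 41.5 days.
Posterior: α' = 12 + 178 = 190, β' = 10 + 41.5 = 103/2.
The posterior predictive for a window of length T is Negative Binomial with variance T·α'·(β'+T)/β'² = 6·190·(115/2)/(10609/4) = 262200/10609.

262200/10609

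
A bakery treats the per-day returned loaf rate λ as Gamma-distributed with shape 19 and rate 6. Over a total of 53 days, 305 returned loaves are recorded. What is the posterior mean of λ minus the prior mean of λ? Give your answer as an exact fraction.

823/354

Total count 305 over total exposure 53 days.
Conjugate update: add total count to the shape and total exposure to the rate, giving Gamma(324, 59).
Posterior mean = 324/59 = 324/59; prior mean = 19/6 = 19/6. Difference = 324/59 − 19/6 = 823/354.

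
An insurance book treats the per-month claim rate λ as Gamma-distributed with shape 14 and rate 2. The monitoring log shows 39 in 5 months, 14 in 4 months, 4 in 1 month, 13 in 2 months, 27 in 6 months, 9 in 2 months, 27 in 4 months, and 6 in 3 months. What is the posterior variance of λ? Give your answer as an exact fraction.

Total count: 39 + 14 + 4 + 13 + 27 + 9 + 27 + 6 = 139.
Total exposure: 5 + 4 + 1 + 2 + 6 + 2 + 4 + 3 = 27 months.
The Gamma prior is conjugate for the Poisson rate, so λ | data ~ Gamma(14+139, 2+27) = Gamma(153, 29).
Posterior variance = α'/β'² = 153/841.

153/841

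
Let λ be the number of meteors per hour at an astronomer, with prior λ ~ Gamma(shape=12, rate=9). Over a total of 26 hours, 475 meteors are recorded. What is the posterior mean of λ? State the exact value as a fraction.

487/35

Total count 475 over total exposure 26 hours.
By Gamma–Poisson conjugacy, the posterior is Gamma(α + Σx, β + Σt) = Gamma(12 + 475, 9 + 26) = Gamma(487, 35).
Posterior mean = α'/β' = 487/35.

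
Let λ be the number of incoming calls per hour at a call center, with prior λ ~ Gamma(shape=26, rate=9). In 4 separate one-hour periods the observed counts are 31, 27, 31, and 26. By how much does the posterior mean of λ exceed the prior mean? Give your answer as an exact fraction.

931/117

Total count: 31 + 27 + 31 + 26 = 115.
Total exposure: 4 hours.
Gamma(α, β) with Poisson data over total exposure Σt gives posterior Gamma(α+Σx, β+Σt) = Gamma(141, 13).
Posterior mean = 141/13 = 141/13; prior mean = 26/9 = 26/9. Difference = 141/13 − 26/9 = 931/117.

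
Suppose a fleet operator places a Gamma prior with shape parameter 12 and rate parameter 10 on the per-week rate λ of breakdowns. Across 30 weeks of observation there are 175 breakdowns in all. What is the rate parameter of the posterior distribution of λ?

40

Total count 175 over total exposure 30 weeks.
The Gamma prior is conjugate for the Poisson rate, so λ | data ~ Gamma(12+175, 10+30) = Gamma(187, 40).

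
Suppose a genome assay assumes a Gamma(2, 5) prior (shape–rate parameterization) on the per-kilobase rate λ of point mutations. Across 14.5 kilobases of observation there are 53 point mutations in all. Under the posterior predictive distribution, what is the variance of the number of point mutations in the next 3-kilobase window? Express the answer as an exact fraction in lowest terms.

1650/169

Total count 53 over total exposure 14.5 kilobases.
Conjugate update: add total count to the shape and total exposure to the rate, giving Gamma(55, 39/2).
The posterior predictive for a window of length T is Negative Binomial with variance T·α'·(β'+T)/β'² = 3·55·(45/2)/(1521/4) = 1650/169.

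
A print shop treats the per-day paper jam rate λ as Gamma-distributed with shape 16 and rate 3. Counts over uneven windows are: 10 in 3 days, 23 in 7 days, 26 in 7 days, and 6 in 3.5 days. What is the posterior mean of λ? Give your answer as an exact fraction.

162/47

Total count: 10 + 23 + 26 + 6 = 65.
Total exposure: 3 + 7 + 7 + 3.5 = 20.5 days.
Gamma(α, β) with Poisson data over total exposure Σt gives posterior Gamma(α+Σx, β+Σt) = Gamma(81, 47/2).
Posterior mean = α'/β' = 81/(47/2) = 162/47.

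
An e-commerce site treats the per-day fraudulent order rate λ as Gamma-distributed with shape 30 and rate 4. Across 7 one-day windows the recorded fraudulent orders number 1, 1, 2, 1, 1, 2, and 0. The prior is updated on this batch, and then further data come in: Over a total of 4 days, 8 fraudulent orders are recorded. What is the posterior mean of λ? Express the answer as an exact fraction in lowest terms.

46/15

Total count: 1 + 1 + 2 + 1 + 1 + 2 + 0 = 8.
Total exposure: 7 days.
After the first batch: Gamma(30 + 8, 4 + 7) = Gamma(38, 11).
Total count 8 over total exposure 4 days.
After the second batch: Gamma(38 + 8, 11 + 4) = Gamma(46, 15).
Posterior mean = α'/β' = 46/15.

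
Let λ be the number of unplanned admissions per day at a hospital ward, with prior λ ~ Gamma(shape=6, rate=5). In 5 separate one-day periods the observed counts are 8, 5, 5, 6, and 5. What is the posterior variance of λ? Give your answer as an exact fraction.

7/20

Total count: 8 + 5 + 5 + 6 + 5 = 29.
Total exposure: 5 days.
The Gamma prior is conjugate for the Poisson rate, so λ | data ~ Gamma(6+29, 5+5) = Gamma(35, 10).
Posterior variance = α'/β'² = 35/100 = 7/20.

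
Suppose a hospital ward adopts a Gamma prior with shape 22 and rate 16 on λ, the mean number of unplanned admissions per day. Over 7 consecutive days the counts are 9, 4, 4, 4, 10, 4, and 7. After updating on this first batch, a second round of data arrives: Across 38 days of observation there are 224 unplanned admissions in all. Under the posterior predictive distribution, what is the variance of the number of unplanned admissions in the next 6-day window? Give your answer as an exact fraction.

115776/3721

Total count: 9 + 4 + 4 + 4 + 10 + 4 + 7 = 42.
Total exposure: 7 days.
After the first batch: Gamma(22 + 42, 16 + 7) = Gamma(64, 23).
Total count 224 over total exposure 38 days.
After the second batch: Gamma(64 + 224, 23 + 38) = Gamma(288, 61).
The posterior predictive for a window of length T is Negative Binomial with variance T·α'·(β'+T)/β'² = 6·288·67/3721 = 115776/3721.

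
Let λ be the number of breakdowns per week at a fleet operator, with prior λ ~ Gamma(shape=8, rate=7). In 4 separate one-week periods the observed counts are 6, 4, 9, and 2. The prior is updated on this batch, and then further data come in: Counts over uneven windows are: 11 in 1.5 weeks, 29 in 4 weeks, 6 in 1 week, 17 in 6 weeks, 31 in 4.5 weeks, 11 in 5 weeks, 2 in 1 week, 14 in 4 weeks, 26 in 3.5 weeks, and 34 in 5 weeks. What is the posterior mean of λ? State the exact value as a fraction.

140/31

Total count: 6 + 4 + 9 + 2 = 21.
Total exposure: 4 weeks.
After the first batch: Gamma(8 + 21, 7 + 4) = Gamma(29, 11).
Total count: 11 + 29 + 6 + 17 + 31 + 11 + 2 + 14 + 26 + 34 = 181.
Total exposure: 1.5 + 4 + 1 + 6 + 4.5 + 5 + 1 + 4 + 3.5 + 5 = 35.5 weeks.
After the second batch: Gamma(29 + 181, 11 + 35.5) = Gamma(210, 93/2).
Posterior mean = α'/β' = 210/(93/2) = 140/31.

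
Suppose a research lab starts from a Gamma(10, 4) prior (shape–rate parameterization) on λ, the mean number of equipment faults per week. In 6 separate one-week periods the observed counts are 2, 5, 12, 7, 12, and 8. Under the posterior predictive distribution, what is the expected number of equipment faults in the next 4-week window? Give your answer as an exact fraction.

112/5

Total count: 2 + 5 + 12 + 7 + 12 + 8 = 46.
Total exposure: 6 weeks.
By Gamma–Poisson conjugacy, the posterior is Gamma(α + Σx, β + Σt) = Gamma(10 + 46, 4 + 6) = Gamma(56, 10).
Predictive mean over a 4-week window = T·E[λ|data] = 4·56/10 = 112/5.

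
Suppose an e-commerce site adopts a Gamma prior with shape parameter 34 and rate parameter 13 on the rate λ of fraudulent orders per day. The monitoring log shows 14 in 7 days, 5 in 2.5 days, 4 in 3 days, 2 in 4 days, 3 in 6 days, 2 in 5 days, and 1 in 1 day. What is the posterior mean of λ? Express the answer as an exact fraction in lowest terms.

130/83

Total count: 14 + 5 + 4 + 2 + 3 + 2 + 1 = 31.
Total exposure: 7 + 2.5 + 3 + 4 + 6 + 5 + 1 = 28.5 days.
Gamma(α, β) with Poisson data over total exposure Σt gives posterior Gamma(α+Σx, β+Σt) = Gamma(65, 83/2).
Posterior mean = α'/β' = 65/(83/2) = 130/83.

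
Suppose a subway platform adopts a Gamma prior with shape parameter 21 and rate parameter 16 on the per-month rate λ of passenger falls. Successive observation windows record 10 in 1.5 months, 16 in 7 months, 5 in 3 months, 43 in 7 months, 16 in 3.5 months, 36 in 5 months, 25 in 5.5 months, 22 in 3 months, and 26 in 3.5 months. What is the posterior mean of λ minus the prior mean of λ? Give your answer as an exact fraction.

Total count: 10 + 16 + 5 + 43 + 16 + 36 + 25 + 22 + 26 = 199.
Total exposure: 1.5 + 7 + 3 + 7 + 3.5 + 5 + 5.5 + 3 + 3.5 = 39 months.
Gamma(α, β) with Poisson data over total exposure Σt gives posterior Gamma(α+Σx, β+Σt) = Gamma(220, 55).
Posterior mean = 220/55 = 4; prior mean = 21/16 = 21/16. Difference = 4 − 21/16 = 43/16.

43/16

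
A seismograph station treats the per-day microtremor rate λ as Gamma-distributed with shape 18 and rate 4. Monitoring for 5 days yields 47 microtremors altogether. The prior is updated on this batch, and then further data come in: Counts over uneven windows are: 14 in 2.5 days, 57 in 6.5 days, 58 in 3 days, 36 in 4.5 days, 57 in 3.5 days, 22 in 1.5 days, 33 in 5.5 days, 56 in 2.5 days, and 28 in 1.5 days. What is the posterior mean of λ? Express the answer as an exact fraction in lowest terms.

213/20

Total count 47 over total exposure 5 days.
After the first batch: Gamma(18 + 47, 4 + 5) = Gamma(65, 9).
Total count: 14 + 57 + 58 + 36 + 57 + 22 + 33 + 56 + 28 = 361.
Total exposure: 2.5 + 6.5 + 3 + 4.5 + 3.5 + 1.5 + 5.5 + 2.5 + 1.5 = 31 days.
After the second batch: Gamma(65 + 361, 9 + 31) = Gamma(426, 40).
Posterior mean = α'/β' = 426/40 = 213/20.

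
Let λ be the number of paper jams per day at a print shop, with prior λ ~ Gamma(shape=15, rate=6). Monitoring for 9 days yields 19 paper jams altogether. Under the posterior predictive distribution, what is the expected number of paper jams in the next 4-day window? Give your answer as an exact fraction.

Total count 19 over total exposure 9 days.
Gamma(α, β) with Poisson data over total exposure Σt gives posterior Gamma(α+Σx, β+Σt) = Gamma(34, 15).
Predictive mean over a 4-day window = T·E[λ|data] = 4·34/15 = 136/15.

136/15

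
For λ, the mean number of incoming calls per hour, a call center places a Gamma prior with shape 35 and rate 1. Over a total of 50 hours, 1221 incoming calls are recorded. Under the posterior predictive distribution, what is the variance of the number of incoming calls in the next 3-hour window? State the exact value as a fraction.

22608/289

Total count 1221 over total exposure 50 hours.
Gamma(α, β) with Poisson data over total exposure Σt gives posterior Gamma(α+Σx, β+Σt) = Gamma(1256, 51).
The posterior predictive for a window of length T is Negative Binomial with variance T·α'·(β'+T)/β'² = 3·1256·54/2601 = 22608/289.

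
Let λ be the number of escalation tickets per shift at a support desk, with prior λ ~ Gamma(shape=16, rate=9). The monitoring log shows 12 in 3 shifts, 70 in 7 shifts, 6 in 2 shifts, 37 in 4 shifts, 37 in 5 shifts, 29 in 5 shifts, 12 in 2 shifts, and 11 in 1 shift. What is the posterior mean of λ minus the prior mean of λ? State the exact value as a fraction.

Total count: 12 + 70 + 6 + 37 + 37 + 29 + 12 + 11 = 214.
Total exposure: 3 + 7 + 2 + 4 + 5 + 5 + 2 + 1 = 29 shifts.
The Gamma prior is conjugate for the Poisson rate, so λ | data ~ Gamma(16+214, 9+29) = Gamma(230, 38).
Posterior mean = 230/38 = 115/19; prior mean = 16/9 = 16/9. Difference = 115/19 − 16/9 = 731/171.

731/171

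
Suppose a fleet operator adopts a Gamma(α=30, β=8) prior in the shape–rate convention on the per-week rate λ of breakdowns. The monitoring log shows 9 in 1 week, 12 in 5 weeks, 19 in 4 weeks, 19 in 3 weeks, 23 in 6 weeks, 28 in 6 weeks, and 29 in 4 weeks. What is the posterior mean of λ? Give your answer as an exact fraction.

Total count: 9 + 12 + 19 + 19 + 23 + 28 + 29 = 139.
Total exposure: 1 + 5 + 4 + 3 + 6 + 6 + 4 = 29 weeks.
Conjugate update: add total count to the shape and total exposure to the rate, giving Gamma(169, 37).
Posterior mean = α'/β' = 169/37.

169/37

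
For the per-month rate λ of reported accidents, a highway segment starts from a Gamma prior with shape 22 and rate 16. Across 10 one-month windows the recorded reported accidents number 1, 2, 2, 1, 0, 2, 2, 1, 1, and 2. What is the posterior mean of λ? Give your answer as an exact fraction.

18/13

Total count: 1 + 2 + 2 + 1 + 0 + 2 + 2 + 1 + 1 + 2 = 14.
Total exposure: 10 months.
Gamma(α, β) with Poisson data over total exposure Σt gives posterior Gamma(α+Σx, β+Σt) = Gamma(36, 26).
Posterior mean = α'/β' = 36/26 = 18/13.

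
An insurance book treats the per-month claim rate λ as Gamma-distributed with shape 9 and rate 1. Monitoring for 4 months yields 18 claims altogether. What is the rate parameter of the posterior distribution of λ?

5

Total count 18 over total exposure 4 months.
Conjugate update: add total count to the shape and total exposure to the rate, giving Gamma(27, 5).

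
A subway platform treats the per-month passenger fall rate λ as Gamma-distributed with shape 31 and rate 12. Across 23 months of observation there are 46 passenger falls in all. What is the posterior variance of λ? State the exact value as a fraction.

Total count 46 over total exposure 23 months.
Conjugate update: add total count to the shape and total exposure to the rate, giving Gamma(77, 35).
Posterior variance = α'/β'² = 77/1225 = 11/175.

11/175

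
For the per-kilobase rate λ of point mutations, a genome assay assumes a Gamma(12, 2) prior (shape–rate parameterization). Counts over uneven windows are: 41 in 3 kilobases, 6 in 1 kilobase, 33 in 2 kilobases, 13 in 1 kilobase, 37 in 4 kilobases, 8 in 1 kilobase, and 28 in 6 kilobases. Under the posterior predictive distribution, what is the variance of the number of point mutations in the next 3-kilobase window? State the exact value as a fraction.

Total count: 41 + 6 + 33 + 13 + 37 + 8 + 28 = 166.
Total exposure: 3 + 1 + 2 + 1 + 4 + 1 + 6 = 18 kilobases.
The Gamma prior is conjugate for the Poisson rate, so λ | data ~ Gamma(12+166, 2+18) = Gamma(178, 20).
The posterior predictive for a window of length T is Negative Binomial with variance T·α'·(β'+T)/β'² = 3·178·23/400 = 6141/200.

6141/200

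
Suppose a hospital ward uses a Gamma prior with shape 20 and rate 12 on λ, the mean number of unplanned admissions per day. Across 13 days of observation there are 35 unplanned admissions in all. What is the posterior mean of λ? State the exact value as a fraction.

11/5

Total count 35 over total exposure 13 days.
By Gamma–Poisson conjugacy, the posterior is Gamma(α + Σx, β + Σt) = Gamma(20 + 35, 12 + 13) = Gamma(55, 25).
Posterior mean = α'/β' = 55/25 = 11/5.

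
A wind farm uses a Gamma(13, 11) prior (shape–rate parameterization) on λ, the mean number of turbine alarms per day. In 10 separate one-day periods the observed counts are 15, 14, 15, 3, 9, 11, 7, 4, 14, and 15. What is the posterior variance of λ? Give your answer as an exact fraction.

Total count: 15 + 14 + 15 + 3 + 9 + 11 + 7 + 4 + 14 + 15 = 107.
Total exposure: 10 days.
Gamma(α, β) with Poisson data over total exposure Σt gives posterior Gamma(α+Σx, β+Σt) = Gamma(120, 21).
Posterior variance = α'/β'² = 120/441 = 40/147.

40/147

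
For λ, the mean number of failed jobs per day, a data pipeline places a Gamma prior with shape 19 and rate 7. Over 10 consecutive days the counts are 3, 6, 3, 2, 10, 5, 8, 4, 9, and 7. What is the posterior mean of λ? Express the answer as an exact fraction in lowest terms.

Total count: 3 + 6 + 3 + 2 + 10 + 5 + 8 + 4 + 9 + 7 = 57.
Total exposure: 10 days.
The Gamma prior is conjugate for the Poisson rate, so λ | data ~ Gamma(19+57, 7+10) = Gamma(76, 17).
Posterior mean = α'/β' = 76/17.

76/17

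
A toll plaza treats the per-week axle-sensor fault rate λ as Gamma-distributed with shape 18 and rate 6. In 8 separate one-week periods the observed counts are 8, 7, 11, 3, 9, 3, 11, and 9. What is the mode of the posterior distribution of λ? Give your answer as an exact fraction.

39/7

Total count: 8 + 7 + 11 + 3 + 9 + 3 + 11 + 9 = 61.
Total exposure: 8 weeks.
Posterior: α' = 18 + 61 = 79, β' = 6 + 8 = 14.
Posterior mode = (α'−1)/β' = 78/14 = 39/7.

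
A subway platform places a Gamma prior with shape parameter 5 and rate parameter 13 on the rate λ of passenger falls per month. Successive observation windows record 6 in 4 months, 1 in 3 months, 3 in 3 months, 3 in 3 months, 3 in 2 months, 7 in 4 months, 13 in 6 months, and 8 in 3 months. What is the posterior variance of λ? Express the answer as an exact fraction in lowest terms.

Total count: 6 + 1 + 3 + 3 + 3 + 7 + 13 + 8 = 44.
Total exposure: 4 + 3 + 3 + 3 + 2 + 4 + 6 + 3 = 28 months.
The Gamma prior is conjugate for the Poisson rate, so λ | data ~ Gamma(5+44, 13+28) = Gamma(49, 41).
Posterior variance = α'/β'² = 49/1681.

49/1681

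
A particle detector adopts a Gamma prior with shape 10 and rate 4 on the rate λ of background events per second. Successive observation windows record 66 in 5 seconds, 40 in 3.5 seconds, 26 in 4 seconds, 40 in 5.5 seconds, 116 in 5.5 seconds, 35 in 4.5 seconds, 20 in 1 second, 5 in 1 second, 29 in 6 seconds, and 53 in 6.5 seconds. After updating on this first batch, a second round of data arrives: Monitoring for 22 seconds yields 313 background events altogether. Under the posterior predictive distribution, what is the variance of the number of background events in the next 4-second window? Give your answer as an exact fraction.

Total count: 66 + 40 + 26 + 40 + 116 + 35 + 20 + 5 + 29 + 53 = 430.
Total exposure: 5 + 3.5 + 4 + 5.5 + 5.5 + 4.5 + 1 + 1 + 6 + 6.5 = 42.5 seconds.
After the first batch: Gamma(10 + 430, 4 + 42.5) = Gamma(440, 93/2).
Total count 313 over total exposure 22 seconds.
After the second batch: Gamma(440 + 313, 93/2 + 22) = Gamma(753, 137/2).
The posterior predictive for a window of length T is Negative Binomial with variance T·α'·(β'+T)/β'² = 4·753·(145/2)/(18769/4) = 873480/18769.

873480/18769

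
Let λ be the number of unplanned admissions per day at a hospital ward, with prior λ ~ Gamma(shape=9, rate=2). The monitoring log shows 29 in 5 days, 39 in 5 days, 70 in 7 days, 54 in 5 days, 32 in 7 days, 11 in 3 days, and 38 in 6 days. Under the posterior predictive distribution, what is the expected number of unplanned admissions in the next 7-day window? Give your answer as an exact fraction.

Total count: 29 + 39 + 70 + 54 + 32 + 11 + 38 = 273.
Total exposure: 5 + 5 + 7 + 5 + 7 + 3 + 6 = 38 days.
Conjugate update: add total count to the shape and total exposure to the rate, giving Gamma(282, 40).
Predictive mean over a 7-day window = T·E[λ|data] = 7·282/40 = 987/20.

987/20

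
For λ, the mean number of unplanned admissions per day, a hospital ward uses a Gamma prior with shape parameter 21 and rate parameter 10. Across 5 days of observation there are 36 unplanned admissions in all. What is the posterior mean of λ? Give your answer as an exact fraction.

Total count 36 over total exposure 5 days.
The Gamma prior is conjugate for the Poisson rate, so λ | data ~ Gamma(21+36, 10+5) = Gamma(57, 15).
Posterior mean = α'/β' = 57/15 = 19/5.

19/5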